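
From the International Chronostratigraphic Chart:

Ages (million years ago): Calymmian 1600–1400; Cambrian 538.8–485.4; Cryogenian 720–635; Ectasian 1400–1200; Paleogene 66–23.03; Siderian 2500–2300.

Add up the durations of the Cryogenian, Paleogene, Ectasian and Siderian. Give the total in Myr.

Each duration: Cryogenian = 85; Paleogene = 42.97; Ectasian = 200; Siderian = 200.
Sum: 85 + 42.97 + 200 + 200 = 527.97 Myr.

527.97 million years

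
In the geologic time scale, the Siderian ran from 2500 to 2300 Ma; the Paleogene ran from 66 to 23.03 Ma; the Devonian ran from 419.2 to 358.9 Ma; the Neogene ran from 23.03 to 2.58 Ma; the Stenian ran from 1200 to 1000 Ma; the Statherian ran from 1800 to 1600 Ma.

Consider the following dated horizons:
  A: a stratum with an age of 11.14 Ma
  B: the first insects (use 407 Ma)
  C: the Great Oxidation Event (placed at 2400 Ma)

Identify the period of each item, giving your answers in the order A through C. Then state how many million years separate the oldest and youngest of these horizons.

Match each age against the start–end ranges in the excerpt: A = 11.14 Ma → Neogene (23.03–2.58); B = 407 Ma → Devonian (419.2–358.9); C = 2400 Ma → Siderian (2500–2300).
The largest age is 2400 Ma and the smallest is 11.14 Ma; their difference is 2388.86 Myr.

A — Neogene; B — Devonian; C — Siderian; span 2388.86 million years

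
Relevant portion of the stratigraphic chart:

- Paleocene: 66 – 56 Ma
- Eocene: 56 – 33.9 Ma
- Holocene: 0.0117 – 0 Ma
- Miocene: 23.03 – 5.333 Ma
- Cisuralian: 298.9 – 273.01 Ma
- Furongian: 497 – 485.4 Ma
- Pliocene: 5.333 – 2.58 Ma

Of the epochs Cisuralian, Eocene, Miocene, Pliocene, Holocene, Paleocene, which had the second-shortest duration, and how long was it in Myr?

Start − end for each: Cisuralian 298.9 − 273.01 = 25.89; Eocene 56 − 33.9 = 22.1; Miocene 23.03 − 5.333 = 17.697; Pliocene 5.333 − 2.58 = 2.753; Holocene 0.0117 − 0 = 0.0117; Paleocene 66 − 56 = 10.
Ranking these from shortest: Holocene < Pliocene < Paleocene < Miocene < Eocene < Cisuralian.
Position 2 in that ranking is Pliocene, which lasted 2.753 Myr.

Pliocene, 2.753 million years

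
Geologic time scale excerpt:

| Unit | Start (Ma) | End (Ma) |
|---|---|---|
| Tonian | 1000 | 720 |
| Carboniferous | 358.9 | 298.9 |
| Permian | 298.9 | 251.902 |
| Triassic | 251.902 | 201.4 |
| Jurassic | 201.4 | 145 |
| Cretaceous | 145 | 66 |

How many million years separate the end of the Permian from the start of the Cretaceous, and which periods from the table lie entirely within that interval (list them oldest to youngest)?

End of Permian = 251.902 Ma; start of Cretaceous = 145 Ma.
Gap = 251.902 − 145 = 106.902 Myr.
Periods wholly inside 251.902–145 Ma: Triassic (251.902–201.4), Jurassic (201.4–145).

106.902 million years; Triassic, Jurassic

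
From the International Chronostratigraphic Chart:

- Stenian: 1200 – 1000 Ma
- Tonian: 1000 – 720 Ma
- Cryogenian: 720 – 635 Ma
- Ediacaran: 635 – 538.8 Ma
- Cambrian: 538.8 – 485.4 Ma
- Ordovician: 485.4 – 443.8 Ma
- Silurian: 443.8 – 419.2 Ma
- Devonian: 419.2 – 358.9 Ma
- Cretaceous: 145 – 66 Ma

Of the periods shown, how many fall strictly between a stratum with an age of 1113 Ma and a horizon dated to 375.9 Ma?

6

The older date is 1113 Ma and the younger is 375.9 Ma.
Periods with start < 1113 and end > 375.9 Ma: Tonian (1000–720), Cryogenian (720–635), Ediacaran (635–538.8), Cambrian (538.8–485.4), Ordovician (485.4–443.8), Silurian (443.8–419.2).
That is 6 complete periods.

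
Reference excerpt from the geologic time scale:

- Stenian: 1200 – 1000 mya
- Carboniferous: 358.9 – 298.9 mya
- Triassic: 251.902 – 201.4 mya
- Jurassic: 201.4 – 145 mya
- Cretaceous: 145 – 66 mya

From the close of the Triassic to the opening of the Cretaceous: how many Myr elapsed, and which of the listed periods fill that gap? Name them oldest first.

56.4 million years; Jurassic

The Triassic closes at 201.4 Ma and the Cretaceous opens at 145 Ma, so the interval is 201.4 − 145 = 56.4 Myr.
A period fits inside if it starts at or after 201.4 Ma and ends at or before 145 Ma; oldest first that gives Jurassic.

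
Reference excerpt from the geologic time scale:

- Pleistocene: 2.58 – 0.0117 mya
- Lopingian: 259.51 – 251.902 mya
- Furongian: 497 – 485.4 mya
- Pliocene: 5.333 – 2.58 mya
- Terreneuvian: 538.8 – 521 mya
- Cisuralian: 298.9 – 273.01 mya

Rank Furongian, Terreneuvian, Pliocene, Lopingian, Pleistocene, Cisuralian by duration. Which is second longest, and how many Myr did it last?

Terreneuvian, 17.8 million years

Start − end for each: Furongian 497 − 485.4 = 11.6; Terreneuvian 538.8 − 521 = 17.8; Pliocene 5.333 − 2.58 = 2.753; Lopingian 259.51 − 251.902 = 7.608; Pleistocene 2.58 − 0.0117 = 2.5683; Cisuralian 298.9 − 273.01 = 25.89.
Ranking these from longest: Cisuralian > Terreneuvian > Furongian > Lopingian > Pliocene > Pleistocene.
Position 2 in that ranking is Terreneuvian, which lasted 17.8 Myr.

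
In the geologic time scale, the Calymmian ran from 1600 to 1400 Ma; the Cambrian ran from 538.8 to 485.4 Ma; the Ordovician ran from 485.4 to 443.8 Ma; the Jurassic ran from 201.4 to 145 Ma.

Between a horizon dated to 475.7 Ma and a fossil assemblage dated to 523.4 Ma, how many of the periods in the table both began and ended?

0

The older date is 523.4 Ma and the younger is 475.7 Ma.
No period both begins after 523.4 Ma and ends before 475.7 Ma, so the count is 0.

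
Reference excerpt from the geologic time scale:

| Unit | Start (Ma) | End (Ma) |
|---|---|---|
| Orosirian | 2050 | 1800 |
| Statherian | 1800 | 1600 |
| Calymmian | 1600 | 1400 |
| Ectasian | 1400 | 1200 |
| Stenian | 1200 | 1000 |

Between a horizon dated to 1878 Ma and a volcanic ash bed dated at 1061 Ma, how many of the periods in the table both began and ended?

3

1878 Ma sits inside the Orosirian (2050–1800) and 1061 Ma inside the Stenian (1200–1000); neither of those is wholly between the two dates.
The listed periods lying completely between them are Statherian, Calymmian, Ectasian — 3 in all.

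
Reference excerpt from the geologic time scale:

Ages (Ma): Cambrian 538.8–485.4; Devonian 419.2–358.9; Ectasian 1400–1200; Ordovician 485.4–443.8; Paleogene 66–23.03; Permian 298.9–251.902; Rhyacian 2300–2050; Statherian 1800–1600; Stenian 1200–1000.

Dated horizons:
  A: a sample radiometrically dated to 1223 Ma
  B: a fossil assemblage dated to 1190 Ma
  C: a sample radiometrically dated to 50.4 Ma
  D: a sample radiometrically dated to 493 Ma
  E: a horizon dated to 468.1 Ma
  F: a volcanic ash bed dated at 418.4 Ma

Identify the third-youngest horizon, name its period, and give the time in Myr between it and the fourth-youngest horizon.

E, in the Ordovician; 24.9 million years to D

Sorted youngest-first by Ma: C (50.4), F (418.4), E (468.1), D (493), B (1190), A (1223).
The third youngest is E at 468.1 Ma, which lies in 485.4–443.8 Ma: the Ordovician.
The fourth youngest is D at 493 Ma; separation = |468.1 − 493| = 24.9 Myr.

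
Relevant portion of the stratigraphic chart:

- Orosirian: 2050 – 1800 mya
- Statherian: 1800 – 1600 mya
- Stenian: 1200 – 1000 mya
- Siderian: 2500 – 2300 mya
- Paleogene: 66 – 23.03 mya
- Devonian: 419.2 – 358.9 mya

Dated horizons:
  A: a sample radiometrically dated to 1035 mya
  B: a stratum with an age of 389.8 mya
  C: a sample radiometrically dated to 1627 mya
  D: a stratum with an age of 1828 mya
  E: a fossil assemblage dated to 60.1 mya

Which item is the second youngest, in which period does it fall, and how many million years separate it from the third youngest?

Smaller Ma means younger, so youngest first: E 60.1 < B 389.8 < A 1035 < C 1627 < D 1828.
Counting 2 along gives B (389.8 Ma); the excerpt puts that inside the Devonian, 419.2–358.9 Ma.
Next in line is A (1035 Ma), and 1035 − 389.8 = 645.2 Myr.

B, in the Devonian; 645.2 million years to A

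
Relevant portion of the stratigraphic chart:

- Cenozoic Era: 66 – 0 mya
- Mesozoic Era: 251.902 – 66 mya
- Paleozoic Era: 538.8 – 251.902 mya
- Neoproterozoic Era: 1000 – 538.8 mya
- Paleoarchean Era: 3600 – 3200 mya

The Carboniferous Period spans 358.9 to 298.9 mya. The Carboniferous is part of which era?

The Carboniferous (358.9–298.9 Ma) lies entirely within 538.8–251.902 Ma, the Paleozoic Era.

Paleozoic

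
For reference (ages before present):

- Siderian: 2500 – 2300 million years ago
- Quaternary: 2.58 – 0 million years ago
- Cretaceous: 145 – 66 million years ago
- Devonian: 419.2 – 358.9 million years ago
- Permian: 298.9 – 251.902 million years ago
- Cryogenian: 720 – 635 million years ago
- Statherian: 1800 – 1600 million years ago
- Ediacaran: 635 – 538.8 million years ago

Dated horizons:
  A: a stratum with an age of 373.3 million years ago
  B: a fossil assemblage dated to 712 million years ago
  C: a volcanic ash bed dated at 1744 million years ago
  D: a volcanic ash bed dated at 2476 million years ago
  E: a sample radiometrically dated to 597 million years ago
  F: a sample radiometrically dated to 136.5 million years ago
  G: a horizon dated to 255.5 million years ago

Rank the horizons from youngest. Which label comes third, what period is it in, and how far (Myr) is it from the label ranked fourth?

Sorted youngest-first by Ma: F (136.5), G (255.5), A (373.3), E (597), B (712), C (1744), D (2476).
The third youngest is A at 373.3 Ma, which lies in 419.2–358.9 Ma: the Devonian.
The fourth youngest is E at 597 Ma; separation = |373.3 − 597| = 223.7 Myr.

A, in the Devonian; 223.7 million years to E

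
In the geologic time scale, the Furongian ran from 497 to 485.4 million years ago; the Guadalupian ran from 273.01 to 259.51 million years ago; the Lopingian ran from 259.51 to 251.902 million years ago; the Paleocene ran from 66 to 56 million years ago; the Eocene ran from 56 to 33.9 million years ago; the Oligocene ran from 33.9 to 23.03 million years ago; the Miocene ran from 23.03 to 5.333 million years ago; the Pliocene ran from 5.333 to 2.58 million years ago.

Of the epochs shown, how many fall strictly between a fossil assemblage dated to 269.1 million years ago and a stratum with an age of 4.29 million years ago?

5

The older date is 269.1 Ma and the younger is 4.29 Ma.
Epochs with start < 269.1 and end > 4.29 Ma: Lopingian (259.51–251.902), Paleocene (66–56), Eocene (56–33.9), Oligocene (33.9–23.03), Miocene (23.03–5.333).
That is 5 complete epochs.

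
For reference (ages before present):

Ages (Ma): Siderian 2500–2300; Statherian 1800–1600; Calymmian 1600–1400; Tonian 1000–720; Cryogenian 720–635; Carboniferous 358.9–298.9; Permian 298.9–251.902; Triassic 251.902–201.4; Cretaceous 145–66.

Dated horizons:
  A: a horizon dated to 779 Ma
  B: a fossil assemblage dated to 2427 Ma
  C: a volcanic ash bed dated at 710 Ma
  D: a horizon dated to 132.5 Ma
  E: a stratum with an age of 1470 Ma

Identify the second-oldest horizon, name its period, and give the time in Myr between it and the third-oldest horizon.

Larger Ma means older, so oldest first: B 2427 > E 1470 > A 779 > C 710 > D 132.5.
Counting 2 along gives E (1470 Ma); the excerpt puts that inside the Calymmian, 1600–1400 Ma.
Next in line is A (779 Ma), and 1470 − 779 = 691 Myr.

E, in the Calymmian; 691 million years to A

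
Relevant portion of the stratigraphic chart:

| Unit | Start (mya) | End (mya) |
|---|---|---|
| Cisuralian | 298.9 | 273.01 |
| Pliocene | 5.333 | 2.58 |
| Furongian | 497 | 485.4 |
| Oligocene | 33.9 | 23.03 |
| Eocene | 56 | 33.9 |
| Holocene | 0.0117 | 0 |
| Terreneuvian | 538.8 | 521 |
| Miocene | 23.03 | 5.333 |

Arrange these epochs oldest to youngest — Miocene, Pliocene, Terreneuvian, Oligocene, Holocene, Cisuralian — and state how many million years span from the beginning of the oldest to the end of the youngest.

Start ages (Ma): Terreneuvian 538.8, Cisuralian 298.9, Oligocene 33.9, Miocene 23.03, Pliocene 5.333, Holocene 0.0117.
Ordered oldest to youngest: Terreneuvian, Cisuralian, Oligocene, Miocene, Pliocene, Holocene.
Span = 538.8 − 0 = 538.8 Myr.

Terreneuvian, Cisuralian, Oligocene, Miocene, Pliocene, Holocene; total span 538.8 Myr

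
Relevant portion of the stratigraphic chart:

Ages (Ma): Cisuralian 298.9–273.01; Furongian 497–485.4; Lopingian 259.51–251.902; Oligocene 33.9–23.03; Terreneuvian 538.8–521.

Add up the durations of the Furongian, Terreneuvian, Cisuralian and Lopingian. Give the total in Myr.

Duration is start − end for each: (497 − 485.4) + (538.8 − 521) + (298.9 − 273.01) + (259.51 − 251.902).
That is 11.6 + 17.8 + 25.89 + 7.608, which totals 62.898 million years.

62.898 million years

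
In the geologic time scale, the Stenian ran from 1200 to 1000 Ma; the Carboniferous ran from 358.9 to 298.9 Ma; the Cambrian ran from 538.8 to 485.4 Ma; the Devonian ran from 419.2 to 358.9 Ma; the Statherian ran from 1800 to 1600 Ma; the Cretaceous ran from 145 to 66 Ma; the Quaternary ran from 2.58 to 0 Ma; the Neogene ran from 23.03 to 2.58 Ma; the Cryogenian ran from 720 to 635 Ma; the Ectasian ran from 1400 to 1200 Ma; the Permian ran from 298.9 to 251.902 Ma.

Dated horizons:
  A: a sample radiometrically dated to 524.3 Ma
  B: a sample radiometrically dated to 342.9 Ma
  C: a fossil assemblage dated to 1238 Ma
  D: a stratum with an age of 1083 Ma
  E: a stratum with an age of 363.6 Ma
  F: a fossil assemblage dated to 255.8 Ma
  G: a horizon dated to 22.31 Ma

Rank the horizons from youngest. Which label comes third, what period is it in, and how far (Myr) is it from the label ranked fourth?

B, in the Carboniferous; 20.7 million years to E

Smaller Ma means younger, so youngest first: G 22.31 < F 255.8 < B 342.9 < E 363.6 < A 524.3 < D 1083 < C 1238.
Counting 3 along gives B (342.9 Ma); the excerpt puts that inside the Carboniferous, 358.9–298.9 Ma.
Next in line is E (363.6 Ma), and 363.6 − 342.9 = 20.7 Myr.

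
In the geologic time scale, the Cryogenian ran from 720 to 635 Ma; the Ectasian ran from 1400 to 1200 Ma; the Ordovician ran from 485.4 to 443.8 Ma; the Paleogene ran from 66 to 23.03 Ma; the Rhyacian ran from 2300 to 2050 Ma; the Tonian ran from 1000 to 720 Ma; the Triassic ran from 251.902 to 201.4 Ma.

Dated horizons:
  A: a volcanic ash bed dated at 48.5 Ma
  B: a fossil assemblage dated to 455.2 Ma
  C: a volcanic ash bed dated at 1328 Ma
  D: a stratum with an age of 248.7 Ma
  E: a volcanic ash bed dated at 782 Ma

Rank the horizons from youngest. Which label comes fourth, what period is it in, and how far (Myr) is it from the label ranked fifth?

Smaller Ma means younger, so youngest first: A 48.5 < D 248.7 < B 455.2 < E 782 < C 1328.
Counting 4 along gives E (782 Ma); the excerpt puts that inside the Tonian, 1000–720 Ma.
Next in line is C (1328 Ma), and 1328 − 782 = 546 Myr.

E, in the Tonian; 546 million years to C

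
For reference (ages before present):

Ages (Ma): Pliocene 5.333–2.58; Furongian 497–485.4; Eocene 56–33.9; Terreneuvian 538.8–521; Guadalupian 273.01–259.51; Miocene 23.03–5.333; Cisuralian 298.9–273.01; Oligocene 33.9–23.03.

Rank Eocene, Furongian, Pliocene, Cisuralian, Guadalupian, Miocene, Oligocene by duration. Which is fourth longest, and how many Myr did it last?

Durations: Eocene 22.1; Furongian 11.6; Pliocene 2.753; Cisuralian 25.89; Guadalupian 13.5; Miocene 17.697; Oligocene 10.87 Myr.
Sorted longest-first: Cisuralian (25.89), Eocene (22.1), Miocene (17.697), Guadalupian (13.5), Furongian (11.6), Oligocene (10.87), Pliocene (2.753).
The fourth longest is Guadalupian at 13.5 Myr.

Guadalupian, 13.5 million years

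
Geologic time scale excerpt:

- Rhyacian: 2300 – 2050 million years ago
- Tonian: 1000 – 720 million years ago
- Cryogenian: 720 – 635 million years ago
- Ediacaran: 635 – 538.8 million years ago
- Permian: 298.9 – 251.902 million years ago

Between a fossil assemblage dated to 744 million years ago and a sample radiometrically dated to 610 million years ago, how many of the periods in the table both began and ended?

1

The older date is 744 Ma and the younger is 610 Ma.
Periods with start < 744 and end > 610 Ma: Cryogenian (720–635).
That is 1 complete period.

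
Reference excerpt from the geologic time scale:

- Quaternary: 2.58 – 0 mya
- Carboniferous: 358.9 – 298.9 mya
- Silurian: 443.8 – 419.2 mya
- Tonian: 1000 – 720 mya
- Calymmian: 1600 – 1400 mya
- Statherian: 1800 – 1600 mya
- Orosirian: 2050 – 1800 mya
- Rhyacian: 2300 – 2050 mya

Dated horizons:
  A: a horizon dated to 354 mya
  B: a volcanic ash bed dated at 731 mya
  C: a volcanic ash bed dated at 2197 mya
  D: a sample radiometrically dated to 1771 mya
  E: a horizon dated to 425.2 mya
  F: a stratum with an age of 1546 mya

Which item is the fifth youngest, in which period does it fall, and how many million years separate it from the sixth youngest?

D, in the Statherian; 426 million years to C

Smaller Ma means younger, so youngest first: A 354 < E 425.2 < B 731 < F 1546 < D 1771 < C 2197.
Counting 5 along gives D (1771 Ma); the excerpt puts that inside the Statherian, 1800–1600 Ma.
Next in line is C (2197 Ma), and 2197 − 1771 = 426 Myr.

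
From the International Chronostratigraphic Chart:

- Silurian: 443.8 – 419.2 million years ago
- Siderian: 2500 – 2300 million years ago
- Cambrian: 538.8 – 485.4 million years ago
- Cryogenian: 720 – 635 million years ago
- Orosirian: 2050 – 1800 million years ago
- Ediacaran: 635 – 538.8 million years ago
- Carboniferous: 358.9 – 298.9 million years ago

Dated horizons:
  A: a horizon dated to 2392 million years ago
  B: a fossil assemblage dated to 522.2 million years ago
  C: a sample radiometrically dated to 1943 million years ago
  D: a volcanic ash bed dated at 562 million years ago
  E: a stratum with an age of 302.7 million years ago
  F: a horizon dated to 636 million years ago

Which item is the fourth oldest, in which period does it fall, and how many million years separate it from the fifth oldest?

Sorted oldest-first by Ma: A (2392), C (1943), F (636), D (562), B (522.2), E (302.7).
The fourth oldest is D at 562 Ma, which lies in 635–538.8 Ma: the Ediacaran.
The fifth oldest is B at 522.2 Ma; separation = |562 − 522.2| = 39.8 Myr.

D, in the Ediacaran; 39.8 million years to B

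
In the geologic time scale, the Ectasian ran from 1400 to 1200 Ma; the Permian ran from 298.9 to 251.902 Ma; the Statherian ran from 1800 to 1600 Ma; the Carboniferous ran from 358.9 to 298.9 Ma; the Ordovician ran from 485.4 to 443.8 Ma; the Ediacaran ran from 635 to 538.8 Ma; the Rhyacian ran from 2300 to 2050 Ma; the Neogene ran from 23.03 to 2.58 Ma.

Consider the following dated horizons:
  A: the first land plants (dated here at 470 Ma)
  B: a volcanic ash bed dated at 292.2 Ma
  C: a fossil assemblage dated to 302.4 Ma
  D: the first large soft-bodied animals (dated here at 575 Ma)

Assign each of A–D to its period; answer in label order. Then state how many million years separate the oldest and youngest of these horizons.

Match each age against the start–end ranges in the excerpt: A = 470 Ma → Ordovician (485.4–443.8); B = 292.2 Ma → Permian (298.9–251.902); C = 302.4 Ma → Carboniferous (358.9–298.9); D = 575 Ma → Ediacaran (635–538.8).
The largest age is 575 Ma and the smallest is 292.2 Ma; their difference is 282.8 Myr.

A — Ordovician; B — Permian; C — Carboniferous; D — Ediacaran; span 282.8 million years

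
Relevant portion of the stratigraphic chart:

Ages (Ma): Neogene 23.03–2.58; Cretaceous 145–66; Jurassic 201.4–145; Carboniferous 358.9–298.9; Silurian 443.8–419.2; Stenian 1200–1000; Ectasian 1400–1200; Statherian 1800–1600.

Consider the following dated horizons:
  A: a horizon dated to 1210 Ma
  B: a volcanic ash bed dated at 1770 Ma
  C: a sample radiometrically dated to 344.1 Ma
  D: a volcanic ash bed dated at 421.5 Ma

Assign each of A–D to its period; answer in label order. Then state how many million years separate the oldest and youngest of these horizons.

A — Ectasian; B — Statherian; C — Carboniferous; D — Silurian; span 1425.9 million years

Match each age against the start–end ranges in the excerpt: A = 1210 Ma → Ectasian (1400–1200); B = 1770 Ma → Statherian (1800–1600); C = 344.1 Ma → Carboniferous (358.9–298.9); D = 421.5 Ma → Silurian (443.8–419.2).
The largest age is 1770 Ma and the smallest is 344.1 Ma; their difference is 1425.9 Myr.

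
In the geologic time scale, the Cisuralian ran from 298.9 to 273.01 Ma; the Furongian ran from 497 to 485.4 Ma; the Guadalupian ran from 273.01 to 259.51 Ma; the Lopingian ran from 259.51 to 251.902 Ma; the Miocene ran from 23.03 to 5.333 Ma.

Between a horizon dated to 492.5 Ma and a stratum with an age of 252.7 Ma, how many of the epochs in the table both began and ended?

492.5 Ma sits inside the Furongian (497–485.4) and 252.7 Ma inside the Lopingian (259.51–251.902); neither of those is wholly between the two dates.
The listed epochs lying completely between them are Cisuralian, Guadalupian — 2 in all.

2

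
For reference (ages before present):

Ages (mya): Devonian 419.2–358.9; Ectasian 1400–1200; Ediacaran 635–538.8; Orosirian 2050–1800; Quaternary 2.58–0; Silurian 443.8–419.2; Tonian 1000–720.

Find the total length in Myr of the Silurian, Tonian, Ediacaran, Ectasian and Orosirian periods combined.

Each duration: Silurian = 24.6; Tonian = 280; Ediacaran = 96.2; Ectasian = 200; Orosirian = 250.
Sum: 24.6 + 280 + 96.2 + 200 + 250 = 850.8 Myr.

850.8 million years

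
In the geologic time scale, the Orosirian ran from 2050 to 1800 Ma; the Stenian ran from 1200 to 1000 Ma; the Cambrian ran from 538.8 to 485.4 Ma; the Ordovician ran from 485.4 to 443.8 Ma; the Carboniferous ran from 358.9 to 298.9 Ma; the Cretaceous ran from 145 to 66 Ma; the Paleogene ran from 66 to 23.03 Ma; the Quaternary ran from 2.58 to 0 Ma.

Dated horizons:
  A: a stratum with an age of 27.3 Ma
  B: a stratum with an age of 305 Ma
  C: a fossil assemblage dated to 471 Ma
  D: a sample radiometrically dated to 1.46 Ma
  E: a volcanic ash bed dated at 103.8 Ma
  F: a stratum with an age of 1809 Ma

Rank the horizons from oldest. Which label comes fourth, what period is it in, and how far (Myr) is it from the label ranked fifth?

Larger Ma means older, so oldest first: F 1809 > C 471 > B 305 > E 103.8 > A 27.3 > D 1.46.
Counting 4 along gives E (103.8 Ma); the excerpt puts that inside the Cretaceous, 145–66 Ma.
Next in line is A (27.3 Ma), and 103.8 − 27.3 = 76.5 Myr.

E, in the Cretaceous; 76.5 million years to A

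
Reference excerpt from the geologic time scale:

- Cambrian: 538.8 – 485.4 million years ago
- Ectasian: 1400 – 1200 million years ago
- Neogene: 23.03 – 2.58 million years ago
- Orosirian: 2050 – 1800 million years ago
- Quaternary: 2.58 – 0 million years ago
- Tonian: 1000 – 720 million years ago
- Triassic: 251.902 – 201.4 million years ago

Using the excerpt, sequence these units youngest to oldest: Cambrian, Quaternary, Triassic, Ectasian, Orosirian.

Quaternary, then Triassic, then Cambrian, then Ectasian, then Orosirian

Sorting by start age (ascending Ma, since larger Ma = older): Quaternary start 2.58, Triassic start 251.902, Cambrian start 538.8, Ectasian start 1400, Orosirian start 2050.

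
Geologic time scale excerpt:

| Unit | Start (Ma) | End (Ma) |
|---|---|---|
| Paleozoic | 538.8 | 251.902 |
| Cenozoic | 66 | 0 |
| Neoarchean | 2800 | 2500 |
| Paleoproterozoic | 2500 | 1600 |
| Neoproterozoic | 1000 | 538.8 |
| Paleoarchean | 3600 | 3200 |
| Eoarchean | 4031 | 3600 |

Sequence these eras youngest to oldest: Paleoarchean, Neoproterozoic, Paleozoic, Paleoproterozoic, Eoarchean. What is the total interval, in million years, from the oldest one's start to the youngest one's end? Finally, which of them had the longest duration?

Paleozoic, Neoproterozoic, Paleoproterozoic, Paleoarchean, Eoarchean; total span 3779.098 Myr; longest is Paleoproterozoic

From the excerpt: Paleoarchean 3600–3200; Neoproterozoic 1000–538.8; Paleozoic 538.8–251.902; Paleoproterozoic 2500–1600; Eoarchean 4031–3600 (Ma).
Larger Ma is earlier, so the oldest is Eoarchean and the youngest is Paleozoic; youngest to oldest: Paleozoic, Neoproterozoic, Paleoproterozoic, Paleoarchean, Eoarchean.
Oldest start 4031 minus youngest end 251.902 gives 3779.098 Myr overall.
Individual lengths (start − end): Paleoarchean 400; Eoarchean 431; Neoproterozoic 461.2; Paleozoic 286.898; Paleoproterozoic 900. The largest is Paleoproterozoic at 900 Myr.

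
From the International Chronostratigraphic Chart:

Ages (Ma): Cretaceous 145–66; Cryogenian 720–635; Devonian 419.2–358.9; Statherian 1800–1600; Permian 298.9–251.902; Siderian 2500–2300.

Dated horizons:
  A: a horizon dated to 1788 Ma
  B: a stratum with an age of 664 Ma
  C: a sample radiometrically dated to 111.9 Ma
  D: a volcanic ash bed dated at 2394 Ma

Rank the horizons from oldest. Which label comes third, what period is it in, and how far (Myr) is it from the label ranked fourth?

B, in the Cryogenian; 552.1 million years to C

Sorted oldest-first by Ma: D (2394), A (1788), B (664), C (111.9).
The third oldest is B at 664 Ma, which lies in 720–635 Ma: the Cryogenian.
The fourth oldest is C at 111.9 Ma; separation = |664 − 111.9| = 552.1 Myr.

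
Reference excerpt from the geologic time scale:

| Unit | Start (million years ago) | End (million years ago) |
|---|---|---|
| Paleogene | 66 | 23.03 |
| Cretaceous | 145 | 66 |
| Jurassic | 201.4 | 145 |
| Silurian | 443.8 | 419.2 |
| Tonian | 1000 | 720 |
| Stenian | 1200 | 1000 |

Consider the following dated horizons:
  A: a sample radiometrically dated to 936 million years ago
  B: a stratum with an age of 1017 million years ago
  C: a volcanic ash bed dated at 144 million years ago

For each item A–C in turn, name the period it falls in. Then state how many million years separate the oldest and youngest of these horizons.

Match each age against the start–end ranges in the excerpt: A = 936 Ma → Tonian (1000–720); B = 1017 Ma → Stenian (1200–1000); C = 144 Ma → Cretaceous (145–66).
The largest age is 1017 Ma and the smallest is 144 Ma; their difference is 873 Myr.

A — Tonian; B — Stenian; C — Cretaceous; span 873 million years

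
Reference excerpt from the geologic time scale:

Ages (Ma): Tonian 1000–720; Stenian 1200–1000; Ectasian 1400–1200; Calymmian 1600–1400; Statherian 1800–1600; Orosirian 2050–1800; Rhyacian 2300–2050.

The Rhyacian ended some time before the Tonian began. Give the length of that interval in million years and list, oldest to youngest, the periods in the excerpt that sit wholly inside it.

1050 million years; Orosirian, Statherian, Calymmian, Ectasian, Stenian

The Rhyacian closes at 2050 Ma and the Tonian opens at 1000 Ma, so the interval is 2050 − 1000 = 1050 Myr.
A period fits inside if it starts at or after 2050 Ma and ends at or before 1000 Ma; oldest first that gives Orosirian, Statherian, Calymmian, Ectasian, Stenian.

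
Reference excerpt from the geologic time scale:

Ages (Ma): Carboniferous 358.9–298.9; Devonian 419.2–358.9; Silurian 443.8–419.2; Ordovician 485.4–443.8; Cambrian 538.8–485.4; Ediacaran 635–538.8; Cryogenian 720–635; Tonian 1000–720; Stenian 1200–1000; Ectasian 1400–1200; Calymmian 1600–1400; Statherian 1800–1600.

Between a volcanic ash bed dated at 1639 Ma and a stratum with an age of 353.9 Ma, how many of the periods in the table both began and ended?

10

The older date is 1639 Ma and the younger is 353.9 Ma.
Periods with start < 1639 and end > 353.9 Ma: Calymmian (1600–1400), Ectasian (1400–1200), Stenian (1200–1000), Tonian (1000–720), Cryogenian (720–635), Ediacaran (635–538.8), Cambrian (538.8–485.4), Ordovician (485.4–443.8), Silurian (443.8–419.2), Devonian (419.2–358.9).
That is 10 complete periods.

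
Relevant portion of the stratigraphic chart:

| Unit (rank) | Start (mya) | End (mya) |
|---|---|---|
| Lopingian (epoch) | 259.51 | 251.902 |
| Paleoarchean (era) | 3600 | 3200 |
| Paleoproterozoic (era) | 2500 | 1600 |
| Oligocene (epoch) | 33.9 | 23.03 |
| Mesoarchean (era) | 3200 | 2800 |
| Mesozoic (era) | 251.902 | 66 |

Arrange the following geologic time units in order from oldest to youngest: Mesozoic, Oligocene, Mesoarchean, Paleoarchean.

The oldest of these is Paleoarchean (starts 3600 Ma) and the youngest is Oligocene (ends 23.03 Ma).
In between, by decreasing start age: Mesoarchean (3200), Mesozoic (251.902).

Paleoarchean, Mesoarchean, Mesozoic, Oligocene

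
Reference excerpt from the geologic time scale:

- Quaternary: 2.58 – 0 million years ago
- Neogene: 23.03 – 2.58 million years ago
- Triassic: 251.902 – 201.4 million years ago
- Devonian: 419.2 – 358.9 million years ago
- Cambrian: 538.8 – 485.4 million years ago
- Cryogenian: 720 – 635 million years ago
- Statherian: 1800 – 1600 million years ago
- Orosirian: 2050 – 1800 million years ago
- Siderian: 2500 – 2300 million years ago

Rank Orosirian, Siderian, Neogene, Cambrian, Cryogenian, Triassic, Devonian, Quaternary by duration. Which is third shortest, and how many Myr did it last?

Durations: Orosirian 250; Siderian 200; Neogene 20.45; Cambrian 53.4; Cryogenian 85; Triassic 50.502; Devonian 60.3; Quaternary 2.58 Myr.
Sorted shortest-first: Quaternary (2.58), Neogene (20.45), Triassic (50.502), Cambrian (53.4), Devonian (60.3), Cryogenian (85), Siderian (200), Orosirian (250).
The third shortest is Triassic at 50.502 Myr.

Triassic, 50.502 million years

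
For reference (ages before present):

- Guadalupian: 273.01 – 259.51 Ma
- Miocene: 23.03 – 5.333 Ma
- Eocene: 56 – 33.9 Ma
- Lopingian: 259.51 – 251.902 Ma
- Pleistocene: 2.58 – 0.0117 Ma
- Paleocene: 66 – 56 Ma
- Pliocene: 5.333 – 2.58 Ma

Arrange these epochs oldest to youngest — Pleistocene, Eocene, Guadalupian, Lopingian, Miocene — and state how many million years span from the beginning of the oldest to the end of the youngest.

Start ages (Ma): Guadalupian 273.01, Lopingian 259.51, Eocene 56, Miocene 23.03, Pleistocene 2.58.
Ordered oldest to youngest: Guadalupian, Lopingian, Eocene, Miocene, Pleistocene.
Span = 273.01 − 0.0117 = 272.9983 Myr.

Guadalupian, Lopingian, Eocene, Miocene, Pleistocene; total span 272.9983 Myr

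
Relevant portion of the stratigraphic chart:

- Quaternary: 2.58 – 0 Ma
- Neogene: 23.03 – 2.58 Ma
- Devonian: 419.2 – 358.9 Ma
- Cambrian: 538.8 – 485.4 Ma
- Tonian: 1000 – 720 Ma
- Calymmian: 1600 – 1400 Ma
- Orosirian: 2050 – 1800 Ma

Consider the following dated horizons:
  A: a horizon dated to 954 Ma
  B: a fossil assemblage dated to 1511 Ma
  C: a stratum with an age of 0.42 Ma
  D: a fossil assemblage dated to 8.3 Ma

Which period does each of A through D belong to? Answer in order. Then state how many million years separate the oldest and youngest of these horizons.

Match each age against the start–end ranges in the excerpt: A = 954 Ma → Tonian (1000–720); B = 1511 Ma → Calymmian (1600–1400); C = 0.42 Ma → Quaternary (2.58–0); D = 8.3 Ma → Neogene (23.03–2.58).
The largest age is 1511 Ma and the smallest is 0.42 Ma; their difference is 1510.58 Myr.

A — Tonian; B — Calymmian; C — Quaternary; D — Neogene; span 1510.58 million years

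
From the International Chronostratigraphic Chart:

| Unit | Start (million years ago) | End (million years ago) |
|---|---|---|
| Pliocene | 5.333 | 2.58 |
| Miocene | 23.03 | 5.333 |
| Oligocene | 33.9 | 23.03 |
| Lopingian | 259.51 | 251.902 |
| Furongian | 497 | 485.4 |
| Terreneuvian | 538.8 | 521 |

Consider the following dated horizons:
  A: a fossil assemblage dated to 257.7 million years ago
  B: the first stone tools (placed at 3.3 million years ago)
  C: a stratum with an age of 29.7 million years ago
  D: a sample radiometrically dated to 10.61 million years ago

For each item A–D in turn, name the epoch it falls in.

A — Lopingian; B — Pliocene; C — Oligocene; D — Miocene

A: 257.7 Ma lies in 259.51–251.902 Ma, so Lopingian.
B: 3.3 Ma lies in 5.333–2.58 Ma, so Pliocene.
C: 29.7 Ma lies in 33.9–23.03 Ma, so Oligocene.
D: 10.61 Ma lies in 23.03–5.333 Ma, so Miocene.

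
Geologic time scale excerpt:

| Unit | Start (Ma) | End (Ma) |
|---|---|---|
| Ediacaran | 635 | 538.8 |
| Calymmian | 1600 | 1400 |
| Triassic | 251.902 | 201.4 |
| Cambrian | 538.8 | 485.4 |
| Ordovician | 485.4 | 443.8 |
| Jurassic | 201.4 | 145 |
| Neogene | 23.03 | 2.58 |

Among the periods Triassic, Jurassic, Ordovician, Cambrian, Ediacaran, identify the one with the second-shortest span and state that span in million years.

Triassic, 50.502 million years

Durations: Triassic 50.502; Jurassic 56.4; Ordovician 41.6; Cambrian 53.4; Ediacaran 96.2 Myr.
Sorted shortest-first: Ordovician (41.6), Triassic (50.502), Cambrian (53.4), Jurassic (56.4), Ediacaran (96.2).
The second shortest is Triassic at 50.502 Myr.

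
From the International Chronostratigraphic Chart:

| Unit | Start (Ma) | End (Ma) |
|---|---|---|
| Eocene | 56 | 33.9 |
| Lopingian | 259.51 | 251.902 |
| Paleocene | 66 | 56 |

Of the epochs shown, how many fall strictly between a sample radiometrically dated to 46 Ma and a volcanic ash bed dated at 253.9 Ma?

1

The older date is 253.9 Ma and the younger is 46 Ma.
Epochs with start < 253.9 and end > 46 Ma: Paleocene (66–56).
That is 1 complete epoch.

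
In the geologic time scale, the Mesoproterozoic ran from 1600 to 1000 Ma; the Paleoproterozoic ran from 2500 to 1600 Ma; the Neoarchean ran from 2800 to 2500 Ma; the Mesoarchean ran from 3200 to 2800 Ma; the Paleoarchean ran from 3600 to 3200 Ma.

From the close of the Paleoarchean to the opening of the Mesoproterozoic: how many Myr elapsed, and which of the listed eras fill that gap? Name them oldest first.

End of Paleoarchean = 3200 Ma; start of Mesoproterozoic = 1600 Ma.
Gap = 3200 − 1600 = 1600 Myr.
Eras wholly inside 3200–1600 Ma: Mesoarchean (3200–2800), Neoarchean (2800–2500), Paleoproterozoic (2500–1600).

1600 million years; Mesoarchean, Neoarchean, Paleoproterozoic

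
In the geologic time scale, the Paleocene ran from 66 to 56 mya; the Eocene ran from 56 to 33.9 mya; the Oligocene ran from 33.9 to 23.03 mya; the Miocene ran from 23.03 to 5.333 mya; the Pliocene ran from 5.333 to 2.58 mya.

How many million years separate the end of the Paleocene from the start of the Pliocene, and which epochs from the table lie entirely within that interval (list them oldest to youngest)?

50.667 million years; Eocene, Oligocene, Miocene

End of Paleocene = 56 Ma; start of Pliocene = 5.333 Ma.
Gap = 56 − 5.333 = 50.667 Myr.
Epochs wholly inside 56–5.333 Ma: Eocene (56–33.9), Oligocene (33.9–23.03), Miocene (23.03–5.333).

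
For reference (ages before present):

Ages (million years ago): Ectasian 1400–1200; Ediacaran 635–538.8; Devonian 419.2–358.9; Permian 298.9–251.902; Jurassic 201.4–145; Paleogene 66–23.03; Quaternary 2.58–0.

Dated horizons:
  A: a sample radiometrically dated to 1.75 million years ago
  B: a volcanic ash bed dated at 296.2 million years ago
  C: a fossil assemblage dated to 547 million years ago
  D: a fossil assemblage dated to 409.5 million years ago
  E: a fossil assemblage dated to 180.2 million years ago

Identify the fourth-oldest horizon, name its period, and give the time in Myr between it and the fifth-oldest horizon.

E, in the Jurassic; 178.45 million years to A

Sorted oldest-first by Ma: C (547), D (409.5), B (296.2), E (180.2), A (1.75).
The fourth oldest is E at 180.2 Ma, which lies in 201.4–145 Ma: the Jurassic.
The fifth oldest is A at 1.75 Ma; separation = |180.2 − 1.75| = 178.45 Myr.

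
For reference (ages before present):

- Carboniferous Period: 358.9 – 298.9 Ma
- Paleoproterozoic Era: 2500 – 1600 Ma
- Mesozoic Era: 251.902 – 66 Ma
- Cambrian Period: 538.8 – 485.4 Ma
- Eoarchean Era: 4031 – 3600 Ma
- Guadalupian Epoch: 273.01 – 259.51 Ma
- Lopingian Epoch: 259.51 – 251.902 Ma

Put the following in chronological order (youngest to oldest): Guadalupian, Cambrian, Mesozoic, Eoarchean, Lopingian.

Read off each span (Ma): Guadalupian 273.01–259.51; Cambrian 538.8–485.4; Mesozoic 251.902–66; Eoarchean 4031–3600; Lopingian 259.51–251.902.
Larger Ma is older, so oldest→youngest is Eoarchean, Cambrian, Guadalupian, Lopingian, Mesozoic; reverse it for youngest→oldest.

Mesozoic → Lopingian → Guadalupian → Cambrian → Eoarchean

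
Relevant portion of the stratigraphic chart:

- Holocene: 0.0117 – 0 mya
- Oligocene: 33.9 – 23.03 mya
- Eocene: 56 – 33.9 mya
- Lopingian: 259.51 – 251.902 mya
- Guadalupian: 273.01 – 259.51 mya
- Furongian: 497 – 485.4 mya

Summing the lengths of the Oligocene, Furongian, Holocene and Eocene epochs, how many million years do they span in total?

Each duration: Oligocene = 10.87; Furongian = 11.6; Holocene = 0.0117; Eocene = 22.1.
Sum: 10.87 + 11.6 + 0.0117 + 22.1 = 44.5817 Myr.

44.5817 million years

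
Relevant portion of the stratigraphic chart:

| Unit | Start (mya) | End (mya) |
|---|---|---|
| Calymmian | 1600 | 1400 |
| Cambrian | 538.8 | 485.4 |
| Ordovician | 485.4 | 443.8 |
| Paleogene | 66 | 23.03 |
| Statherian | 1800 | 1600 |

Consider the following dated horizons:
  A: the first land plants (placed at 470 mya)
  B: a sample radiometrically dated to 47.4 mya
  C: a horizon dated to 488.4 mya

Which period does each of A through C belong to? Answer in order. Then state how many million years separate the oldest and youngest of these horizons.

Match each age against the start–end ranges in the excerpt: A = 470 Ma → Ordovician (485.4–443.8); B = 47.4 Ma → Paleogene (66–23.03); C = 488.4 Ma → Cambrian (538.8–485.4).
The largest age is 488.4 Ma and the smallest is 47.4 Ma; their difference is 441 Myr.

A — Ordovician; B — Paleogene; C — Cambrian; span 441 million years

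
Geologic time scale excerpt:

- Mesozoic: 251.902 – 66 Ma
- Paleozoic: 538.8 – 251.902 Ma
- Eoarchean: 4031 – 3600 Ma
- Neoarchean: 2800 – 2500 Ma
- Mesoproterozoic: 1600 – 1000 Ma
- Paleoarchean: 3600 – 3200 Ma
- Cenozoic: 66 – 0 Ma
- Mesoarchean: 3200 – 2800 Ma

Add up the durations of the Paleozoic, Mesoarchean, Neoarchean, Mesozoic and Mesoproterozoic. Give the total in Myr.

Duration is start − end for each: (538.8 − 251.902) + (3200 − 2800) + (2800 − 2500) + (251.902 − 66) + (1600 − 1000).
That is 286.898 + 400 + 300 + 185.902 + 600, which totals 1772.8 million years.

1772.8 million years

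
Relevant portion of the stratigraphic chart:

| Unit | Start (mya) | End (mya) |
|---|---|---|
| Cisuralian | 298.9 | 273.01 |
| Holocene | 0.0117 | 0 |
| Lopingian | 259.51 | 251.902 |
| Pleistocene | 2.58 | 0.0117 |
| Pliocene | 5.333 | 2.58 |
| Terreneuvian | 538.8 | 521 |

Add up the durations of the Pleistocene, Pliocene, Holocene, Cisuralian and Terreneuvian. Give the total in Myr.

Duration is start − end for each: (2.58 − 0.0117) + (5.333 − 2.58) + (0.0117 − 0) + (298.9 − 273.01) + (538.8 − 521).
That is 2.5683 + 2.753 + 0.0117 + 25.89 + 17.8, which totals 49.023 million years.

49.023 million years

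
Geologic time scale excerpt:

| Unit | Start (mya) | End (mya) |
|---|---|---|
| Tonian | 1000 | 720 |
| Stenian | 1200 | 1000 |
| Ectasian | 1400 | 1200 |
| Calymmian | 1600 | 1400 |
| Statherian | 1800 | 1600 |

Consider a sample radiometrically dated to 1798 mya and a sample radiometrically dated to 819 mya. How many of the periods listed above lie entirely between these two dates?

3

1798 Ma sits inside the Statherian (1800–1600) and 819 Ma inside the Tonian (1000–720); neither of those is wholly between the two dates.
The listed periods lying completely between them are Calymmian, Ectasian, Stenian — 3 in all.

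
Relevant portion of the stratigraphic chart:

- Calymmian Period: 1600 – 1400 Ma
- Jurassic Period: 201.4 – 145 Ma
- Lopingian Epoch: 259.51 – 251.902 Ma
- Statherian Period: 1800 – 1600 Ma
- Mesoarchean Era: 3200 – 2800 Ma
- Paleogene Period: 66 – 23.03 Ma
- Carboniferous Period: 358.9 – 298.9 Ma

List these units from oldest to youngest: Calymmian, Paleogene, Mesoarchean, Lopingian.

Mesoarchean, then Calymmian, then Lopingian, then Paleogene

The oldest of these is Mesoarchean (starts 3200 Ma) and the youngest is Paleogene (ends 23.03 Ma).
In between, by decreasing start age: Calymmian (1600), Lopingian (259.51).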